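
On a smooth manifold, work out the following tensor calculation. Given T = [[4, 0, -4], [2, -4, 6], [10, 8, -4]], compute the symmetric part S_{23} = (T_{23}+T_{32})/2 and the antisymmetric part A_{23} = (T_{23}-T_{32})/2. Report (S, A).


T_{23} = 6
T_{32} = 8
S_{23} = (6 + 8)/2 = 14/2 = 7
A_{23} = (6 - 8)/2 = -2/2 = -1
Check: S + A = 7 + -1 = 6 = T_{23}.

(7, -1)


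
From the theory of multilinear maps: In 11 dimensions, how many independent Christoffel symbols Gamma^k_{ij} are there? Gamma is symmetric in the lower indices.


Christoffel symbols Gamma^k_{ij} are symmetric in i,j, so there are d * d(d+1)/2 independent symbols.
d = 11
d(d+1)/2 = 11 * 12 / 2 = 66
Total = 11 * 66 = 726

726


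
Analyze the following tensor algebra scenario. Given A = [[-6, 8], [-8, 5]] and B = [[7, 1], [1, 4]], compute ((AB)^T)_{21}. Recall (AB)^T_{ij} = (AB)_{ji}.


(AB)^T_{ij} = (AB)_{ji} = sum_k A_{jk} B_{ki}.
For i=2, j=1 we need (AB)_{12}:
A_{11} * B_{12} = -6 * 1 = -6
A_{12} * B_{22} = 8 * 4 = 32
Sum = -6 + 32 = 26

26


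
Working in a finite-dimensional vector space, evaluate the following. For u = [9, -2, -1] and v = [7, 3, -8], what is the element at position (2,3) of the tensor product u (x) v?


The outer product entry T_{ij} = u_i * v_j.
We need i=2, j=3.
u_2 = -2, v_3 = -8
T_{2,3} = -2 * -8 = 16

16


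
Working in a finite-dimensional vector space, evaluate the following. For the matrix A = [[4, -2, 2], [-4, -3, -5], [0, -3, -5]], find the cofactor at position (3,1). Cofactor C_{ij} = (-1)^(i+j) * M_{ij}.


To find cofactor C_{31}, delete row 3 and column 1.
The resulting 2x2 submatrix is: [[-2, 2], [-3, -5]]
Minor M_{31} = -2*-5 - 2*-3
  = 10 - -6 = 16
Sign = (-1)^(3+1) = (-1)^4 = 1
Cofactor C_{31} = 1 * 16 = 16

16


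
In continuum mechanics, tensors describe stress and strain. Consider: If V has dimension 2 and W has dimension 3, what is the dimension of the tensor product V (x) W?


The dimension of a tensor product is the product of dimensions.
dim(V) = 2, dim(W) = 3
dim(V (x) W) = 2 * 3 = 6

6


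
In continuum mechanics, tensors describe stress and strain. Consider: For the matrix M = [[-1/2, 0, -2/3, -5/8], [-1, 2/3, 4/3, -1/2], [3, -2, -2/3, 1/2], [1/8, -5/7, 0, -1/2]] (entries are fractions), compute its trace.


The trace is the sum of diagonal entries.
Diagonal: M[1,1] = -1/2, M[2,2] = 2/3, M[3,3] = -2/3, M[4,4] = -1/2
Tr(M) = -1/2 + 2/3 + -2/3 + -1/2
Computing step by step:
After adding M[1,1]: -1/2
After adding M[2,2]: 1/6
After adding M[3,3]: -1/2
After adding M[4,4]: -1
Tr(M) = -1

-1


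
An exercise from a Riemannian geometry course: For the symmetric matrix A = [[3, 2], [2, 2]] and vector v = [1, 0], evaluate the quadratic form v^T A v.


First compute Av:
(Av)_1 = 3*1 + 2*0 = 3
(Av)_2 = 2*1 + 2*0 = 2
Av = [3, 2]
Then v^T (Av) = 1*3 + 0*2
= 3 + 0 = 3

3


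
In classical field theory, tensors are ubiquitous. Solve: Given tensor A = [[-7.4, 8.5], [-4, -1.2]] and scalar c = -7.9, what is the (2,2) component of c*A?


Scalar multiplication: (cA)_{ij} = c * A_{ij}.
c = -7.9
A_{22} = -1.2
(cA)_{22} = -7.9 * -1.2 = 9.48

9.48


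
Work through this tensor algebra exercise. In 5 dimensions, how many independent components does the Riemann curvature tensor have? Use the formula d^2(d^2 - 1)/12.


The Riemann tensor in d dimensions has d^2(d^2 - 1)/12 independent components.
d = 5, so d^2 = 25
d^2 - 1 = 24
d^2(d^2 - 1) = 25 * 24 = 600
Divide by 12: 600 / 12 = 50

50


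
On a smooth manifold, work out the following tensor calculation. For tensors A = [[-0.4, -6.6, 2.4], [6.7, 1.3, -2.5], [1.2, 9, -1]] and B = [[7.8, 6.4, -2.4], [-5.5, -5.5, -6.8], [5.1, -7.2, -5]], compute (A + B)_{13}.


Tensor addition is component-wise: (A + B)_{ij} = A_{ij} + B_{ij}.
A_{13} = 2.4
B_{13} = -2.4
(A + B)_{13} = 2.4 + -2.4 = 0

0


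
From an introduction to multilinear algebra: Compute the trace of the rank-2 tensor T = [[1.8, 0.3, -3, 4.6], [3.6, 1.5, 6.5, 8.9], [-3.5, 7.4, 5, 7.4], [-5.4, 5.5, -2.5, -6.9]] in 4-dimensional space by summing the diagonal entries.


The contraction (trace) of a rank-2 tensor is the sum of its diagonal elements.
Diagonal entries: A[1,1] = 1.8, A[2,2] = 1.5, A[3,3] = 5, A[4,4] = -6.9
Tr(A) = 1.8 + 1.5 + 5 + -6.9 = 1.4

1.4


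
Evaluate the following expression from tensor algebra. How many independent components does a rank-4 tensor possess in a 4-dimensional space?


The number of components of a rank-r tensor in d dimensions is d^r.
Here d = 4 and r = 4.
4^4 = 256

256


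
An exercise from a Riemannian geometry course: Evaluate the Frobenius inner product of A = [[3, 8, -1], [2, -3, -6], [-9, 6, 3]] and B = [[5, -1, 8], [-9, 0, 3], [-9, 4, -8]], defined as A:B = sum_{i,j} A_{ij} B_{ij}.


A:B = sum over all i,j of A_{ij} * B_{ij}.
Row 1: 3*5=15, 8*-1=-8, -1*8=-8 => row sum = -1
Row 2: 2*-9=-18, -3*0=0, -6*3=-18 => row sum = -36
Row 3: -9*-9=81, 6*4=24, 3*-8=-24 => row sum = 81
Total = -1 + -36 + 81 = 44

44


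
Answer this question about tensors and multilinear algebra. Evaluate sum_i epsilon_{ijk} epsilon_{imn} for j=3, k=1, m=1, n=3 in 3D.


Using the identity: epsilon_{ijk} epsilon_{imn} = delta_{jm} delta_{kn} - delta_{jn} delta_{km}.
delta_{31} = 0
delta_{13} = 0
delta_{33} = 1
delta_{11} = 1
Result = 0 * 0 - 1 * 1 = 0 - 1 = -1

-1


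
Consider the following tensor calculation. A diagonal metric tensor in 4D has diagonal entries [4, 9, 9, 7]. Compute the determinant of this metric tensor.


For a diagonal metric, the determinant is the product of diagonal entries.
Diagonal entries: 4, 9, 9, 7
det(g) = 4 * 9 * 9 * 7 = 2268

2268


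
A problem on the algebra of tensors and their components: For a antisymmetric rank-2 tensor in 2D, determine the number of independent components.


A antisymmetric rank-2 tensor in d dimensions has d(d-1)/2 independent components.
d = 2
d(d-1)/2 = 2 * 1 / 2 = 2 / 2 = 1

1


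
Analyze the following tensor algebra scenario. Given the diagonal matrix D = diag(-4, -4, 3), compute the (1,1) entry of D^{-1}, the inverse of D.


For a diagonal matrix, the inverse has entries (D^{-1})_{ii} = 1/d_{ii}.
The diagonal entries are: d_{11} = -4, d_{22} = -4, d_{33} = 3
We need (D^{-1})_{11} = 1/d_{11} = 1/-4 = -1/4

-1/4


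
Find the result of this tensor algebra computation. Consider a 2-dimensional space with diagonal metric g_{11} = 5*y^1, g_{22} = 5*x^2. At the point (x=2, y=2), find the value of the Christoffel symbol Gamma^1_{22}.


For a diagonal metric, Gamma^k_{ij} = (1/2) g^{kk} (dg_{ik}/dx_j + dg_{jk}/dx_i - dg_{ij}/dx_k).
The metric is diagonal, so g_{ab} = 0 for a != b.
At the given point: g_{11} = 10, g_{22} = 20
g^{11} = 1/10
dg_{21}/dx_2 = 0 (off-diagonal)
dg_{21}/dx_2 = 0 (off-diagonal)
dg_{22}/dx_1 = dg_{22}/dx_1 = 20
Numerator = 0 + 0 - 20 = -20
Gamma^1_{22} = -20 / (2 * 10) = -1

-1


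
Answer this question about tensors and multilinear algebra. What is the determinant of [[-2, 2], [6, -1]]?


For a 2x2 matrix [[a, b], [c, d]], det = a*d - b*c.
a = -2, b = 2, c = 6, d = -1
a*d = -2 * -1 = 2
b*c = 2 * 6 = 12
det = 2 - 12 = -10

-10


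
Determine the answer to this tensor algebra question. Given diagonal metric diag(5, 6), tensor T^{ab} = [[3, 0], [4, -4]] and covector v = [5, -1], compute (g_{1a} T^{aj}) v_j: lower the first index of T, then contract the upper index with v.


Step 1: lower the first index. For a diagonal metric, g_{ia} T^{aj} = g_{ii} T^{ij} (no sum on i).
g_{11} = 5
S_1{}^1 = 5 * T^{11} = 5 * 3 = 15
S_1{}^2 = 5 * T^{12} = 5 * 0 = 0
Step 2: contract S_1{}^j with v_j.
S_1{}^1 * v_1 = 15 * 5 = 75
S_1{}^2 * v_2 = 0 * -1 = 0
Result = 75 + 0 = 75

75


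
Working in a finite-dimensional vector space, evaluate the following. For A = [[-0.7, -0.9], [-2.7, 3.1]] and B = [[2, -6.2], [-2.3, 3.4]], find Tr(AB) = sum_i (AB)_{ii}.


Tr(AB) = sum_i (AB)_{ii} where (AB)_{ii} = sum_k A_{ik} B_{ki}.
(AB)_{11} = -0.7*2 + -0.9*-2.3 = 0.67
(AB)_{22} = -2.7*-6.2 + 3.1*3.4 = 27.28
Tr(AB) = 0.67 + 27.28 = 27.95

27.95


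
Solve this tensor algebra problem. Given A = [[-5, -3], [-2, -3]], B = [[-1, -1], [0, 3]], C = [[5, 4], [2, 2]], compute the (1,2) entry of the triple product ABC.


(ABC)_{12} = sum_m (AB)_{1m} C_{m2}. First compute row 1 of AB.
(AB)_{11} = -5*-1 + -3*0 = 5
(AB)_{12} = -5*-1 + -3*3 = -4
Now contract with column 2 of C:
(AB)_{11} * C_{12} = 5 * 4 = 20
(AB)_{12} * C_{22} = -4 * 2 = -8
(ABC)_{12} = 20 + -8 = 12

12


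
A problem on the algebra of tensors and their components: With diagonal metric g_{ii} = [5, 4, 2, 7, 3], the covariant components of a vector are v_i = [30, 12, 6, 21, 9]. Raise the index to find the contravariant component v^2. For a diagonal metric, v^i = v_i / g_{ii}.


To raise an index with a diagonal metric: v^i = v_i / g_{ii}.
For index 2: v_2 = 12, g_{22} = 4
v^2 = 12 / 4 = 3

3


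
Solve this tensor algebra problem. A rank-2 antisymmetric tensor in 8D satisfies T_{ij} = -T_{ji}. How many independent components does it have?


An antisymmetric rank-2 tensor satisfies A_{ij} = -A_{ji}, so diagonal entries are zero.
The independent components are the upper-triangular entries: C(n, 2) = n(n-1)/2.
n = 8
C(8, 2) = 8 * 7 / 2 = 56 / 2 = 28

28


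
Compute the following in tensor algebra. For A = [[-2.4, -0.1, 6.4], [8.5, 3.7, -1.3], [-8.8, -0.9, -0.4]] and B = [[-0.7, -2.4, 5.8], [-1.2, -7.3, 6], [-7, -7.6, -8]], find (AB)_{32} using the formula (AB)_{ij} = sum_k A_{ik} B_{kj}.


(AB)_{ij} = sum_k A_{ik} B_{kj}.
For i=3, j=2:
A_{31} * B_{12} = -8.8 * -2.4 = 21.12
A_{32} * B_{22} = -0.9 * -7.3 = 6.57
A_{33} * B_{32} = -0.4 * -7.6 = 3.04
Sum = 21.12 + 6.57 + 3.04 = 30.73

30.73


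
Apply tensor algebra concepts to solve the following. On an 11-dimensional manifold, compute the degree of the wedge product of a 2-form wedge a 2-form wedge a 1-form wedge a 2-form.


The degree of a wedge product is the sum of the degrees of the individual forms.
Degrees: 2, 2, 1, 2
Total degree = 2 + 2 + 1 + 2 = 7

7


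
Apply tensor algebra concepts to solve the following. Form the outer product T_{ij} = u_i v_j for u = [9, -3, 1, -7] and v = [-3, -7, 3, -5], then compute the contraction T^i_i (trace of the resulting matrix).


The outer product gives T_{ij} = u_i v_j.
The trace (contraction) is Tr(T) = sum_i T_{ii} = sum_i u_i v_i.
Diagonal entries:
T_{11} = u_1 * v_1 = 9 * -3 = -27
T_{22} = u_2 * v_2 = -3 * -7 = 21
T_{33} = u_3 * v_3 = 1 * 3 = 3
T_{44} = u_4 * v_4 = -7 * -5 = 35
Tr(T) = -27 + 21 + 3 + 35 = 32

32


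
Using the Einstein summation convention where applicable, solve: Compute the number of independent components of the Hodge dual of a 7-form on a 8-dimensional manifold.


The Hodge dual of a p-form on an n-dimensional manifold is an (n-p)-form.
n = 8, p = 7, so dual degree = 8 - 7 = 1
The number of components is C(n, n-p) = C(8, 1) = 8

8


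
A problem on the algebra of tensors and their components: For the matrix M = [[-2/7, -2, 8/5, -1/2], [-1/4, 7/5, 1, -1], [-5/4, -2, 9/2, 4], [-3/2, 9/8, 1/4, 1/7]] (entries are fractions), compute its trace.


The trace is the sum of diagonal entries.
Diagonal: M[1,1] = -2/7, M[2,2] = 7/5, M[3,3] = 9/2, M[4,4] = 1/7
Tr(M) = -2/7 + 7/5 + 9/2 + 1/7
Computing step by step:
After adding M[1,1]: -2/7
After adding M[2,2]: 39/35
After adding M[3,3]: 393/70
After adding M[4,4]: 403/70
Tr(M) = 403/70

403/70


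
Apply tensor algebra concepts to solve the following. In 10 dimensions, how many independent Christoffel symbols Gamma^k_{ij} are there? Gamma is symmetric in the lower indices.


Christoffel symbols Gamma^k_{ij} are symmetric in i,j, so there are d * d(d+1)/2 independent symbols.
d = 10
d(d+1)/2 = 10 * 11 / 2 = 55
Total = 10 * 55 = 550

550


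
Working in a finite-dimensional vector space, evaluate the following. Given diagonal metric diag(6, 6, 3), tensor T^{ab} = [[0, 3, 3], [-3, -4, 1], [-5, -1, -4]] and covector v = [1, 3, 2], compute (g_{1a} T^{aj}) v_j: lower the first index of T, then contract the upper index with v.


Step 1: lower the first index. For a diagonal metric, g_{ia} T^{aj} = g_{ii} T^{ij} (no sum on i).
g_{11} = 6
S_1{}^1 = 6 * T^{11} = 6 * 0 = 0
S_1{}^2 = 6 * T^{12} = 6 * 3 = 18
S_1{}^3 = 6 * T^{13} = 6 * 3 = 18
Step 2: contract S_1{}^j with v_j.
S_1{}^1 * v_1 = 0 * 1 = 0
S_1{}^2 * v_2 = 18 * 3 = 54
S_1{}^3 * v_3 = 18 * 2 = 36
Result = 0 + 54 + 36 = 90

90


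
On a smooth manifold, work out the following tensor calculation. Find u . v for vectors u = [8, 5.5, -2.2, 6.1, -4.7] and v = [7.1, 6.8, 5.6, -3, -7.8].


The inner product u . v = sum of u_i * v_i.
Term-by-term: 8 * 7.1, 5.5 * 6.8, -2.2 * 5.6, 6.1 * -3, -4.7 * -7.8
Products: 56.8, 37.4, -12.32, -18.3, 36.66
Sum = 56.8 + 37.4 + -12.32 + -18.3 + 36.66 = 100.24

100.24


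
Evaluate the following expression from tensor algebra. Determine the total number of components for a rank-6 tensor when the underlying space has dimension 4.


The number of components of a rank-r tensor in d dimensions is d^r.
Here d = 4 and r = 6.
4^6 = 4096

4096


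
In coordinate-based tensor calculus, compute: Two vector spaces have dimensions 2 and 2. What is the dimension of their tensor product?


The dimension of a tensor product is the product of dimensions.
dim(V) = 2, dim(W) = 2
dim(V (x) W) = 2 * 2 = 4

4


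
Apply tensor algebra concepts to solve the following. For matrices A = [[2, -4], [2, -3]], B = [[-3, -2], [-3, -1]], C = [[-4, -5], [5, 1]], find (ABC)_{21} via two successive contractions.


(ABC)_{21} = sum_m (AB)_{2m} C_{m1}. First compute row 2 of AB.
(AB)_{21} = 2*-3 + -3*-3 = 3
(AB)_{22} = 2*-2 + -3*-1 = -1
Now contract with column 1 of C:
(AB)_{21} * C_{11} = 3 * -4 = -12
(AB)_{22} * C_{21} = -1 * 5 = -5
(ABC)_{21} = -12 + -5 = -17

-17


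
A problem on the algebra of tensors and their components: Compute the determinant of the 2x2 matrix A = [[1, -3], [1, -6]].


For a 2x2 matrix [[a, b], [c, d]], det = a*d - b*c.
a = 1, b = -3, c = 1, d = -6
a*d = 1 * -6 = -6
b*c = -3 * 1 = -3
det = -6 - -3 = -3

-3


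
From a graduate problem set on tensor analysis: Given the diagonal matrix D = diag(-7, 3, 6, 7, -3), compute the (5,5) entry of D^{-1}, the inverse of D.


For a diagonal matrix, the inverse has entries (D^{-1})_{ii} = 1/d_{ii}.
The diagonal entries are: d_{11} = -7, d_{22} = 3, d_{33} = 6, d_{44} = 7, d_{55} = -3
We need (D^{-1})_{55} = 1/d_{55} = 1/-3 = -1/3

-1/3


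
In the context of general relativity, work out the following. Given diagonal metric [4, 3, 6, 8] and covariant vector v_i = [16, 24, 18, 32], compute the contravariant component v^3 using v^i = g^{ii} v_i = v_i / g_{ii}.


To raise an index with a diagonal metric: v^i = v_i / g_{ii}.
For index 3: v_3 = 18, g_{33} = 6
v^3 = 18 / 6 = 3

3


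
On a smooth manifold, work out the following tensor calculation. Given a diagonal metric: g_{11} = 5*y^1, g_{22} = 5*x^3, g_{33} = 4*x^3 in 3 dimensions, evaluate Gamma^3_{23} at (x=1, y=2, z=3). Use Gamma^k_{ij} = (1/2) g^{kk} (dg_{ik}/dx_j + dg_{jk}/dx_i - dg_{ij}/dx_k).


For a diagonal metric, Gamma^k_{ij} = (1/2) g^{kk} (dg_{ik}/dx_j + dg_{jk}/dx_i - dg_{ij}/dx_k).
The metric is diagonal, so g_{ab} = 0 for a != b.
At the given point: g_{11} = 10, g_{22} = 5, g_{33} = 4
g^{33} = 1/4
dg_{23}/dx_3 = 0 (off-diagonal)
dg_{33}/dx_2 = dg_{33}/dx_2 = 0
dg_{23}/dx_3 = 0 (off-diagonal)
Numerator = 0 + 0 - 0 = 0
Gamma^3_{23} = 0 / (2 * 4) = 0

0


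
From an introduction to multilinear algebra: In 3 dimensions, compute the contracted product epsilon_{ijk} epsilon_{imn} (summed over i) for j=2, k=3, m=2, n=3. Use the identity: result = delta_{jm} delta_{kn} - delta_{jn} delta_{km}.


Using the identity: epsilon_{ijk} epsilon_{imn} = delta_{jm} delta_{kn} - delta_{jn} delta_{km}.
delta_{22} = 1
delta_{33} = 1
delta_{23} = 0
delta_{32} = 0
Result = 1 * 1 - 0 * 0 = 1 - 0 = 1

1


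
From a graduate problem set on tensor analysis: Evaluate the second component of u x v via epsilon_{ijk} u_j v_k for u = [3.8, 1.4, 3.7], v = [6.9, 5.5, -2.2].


(u x v)_2 = sum_{j,k} epsilon_{2jk} u_j v_k. Only permutations of (1,2,3) contribute; the two non-zero terms are:
eps_{213} u_1 v_3 = -1 * 3.8 * -2.2 = 8.36
eps_{231} u_3 v_1 = 1 * 3.7 * 6.9 = 25.53
(u x v)_2 = 33.89

33.89


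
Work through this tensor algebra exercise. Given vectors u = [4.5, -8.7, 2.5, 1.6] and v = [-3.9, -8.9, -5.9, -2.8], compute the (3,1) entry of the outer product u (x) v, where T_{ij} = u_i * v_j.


The outer product entry T_{ij} = u_i * v_j.
We need i=3, j=1.
u_3 = 2.5, v_1 = -3.9
T_{3,1} = 2.5 * -3.9 = -9.75

-9.75


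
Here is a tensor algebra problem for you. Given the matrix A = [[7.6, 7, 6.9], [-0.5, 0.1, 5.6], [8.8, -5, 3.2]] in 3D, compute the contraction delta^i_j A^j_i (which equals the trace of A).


The contraction (trace) of a rank-2 tensor is the sum of its diagonal elements.
Diagonal entries: A[1,1] = 7.6, A[2,2] = 0.1, A[3,3] = 3.2
Tr(A) = 7.6 + 0.1 + 3.2 = 10.9

10.9


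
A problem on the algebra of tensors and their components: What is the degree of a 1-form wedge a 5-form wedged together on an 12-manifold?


The degree of a wedge product is the sum of the degrees of the individual forms.
Degrees: 1, 5
Total degree = 1 + 5 = 6

6


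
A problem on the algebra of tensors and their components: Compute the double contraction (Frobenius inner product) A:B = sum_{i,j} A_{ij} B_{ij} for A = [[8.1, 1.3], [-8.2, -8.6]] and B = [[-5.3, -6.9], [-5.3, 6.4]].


A:B = sum over all i,j of A_{ij} * B_{ij}.
Row 1: 8.1*-5.3=-42.93, 1.3*-6.9=-8.97 => row sum = -51.9
Row 2: -8.2*-5.3=43.46, -8.6*6.4=-55.04 => row sum = -11.58
Total = -51.9 + -11.58 = -63.48

-63.48


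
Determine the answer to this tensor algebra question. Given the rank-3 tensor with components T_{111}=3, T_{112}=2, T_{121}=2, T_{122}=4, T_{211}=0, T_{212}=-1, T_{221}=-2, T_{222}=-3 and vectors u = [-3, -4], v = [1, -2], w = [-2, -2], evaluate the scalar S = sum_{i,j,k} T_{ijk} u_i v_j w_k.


S = sum over i,j,k of T_{ijk} u_i v_j w_k. Expanding all 8 terms:
T_{111}*u_1*v_1*w_1 = 3*-3*1*-2 = 18  (running total: 18)
T_{112}*u_1*v_1*w_2 = 2*-3*1*-2 = 12  (running total: 30)
T_{121}*u_1*v_2*w_1 = 2*-3*-2*-2 = -24  (running total: 6)
T_{122}*u_1*v_2*w_2 = 4*-3*-2*-2 = -48  (running total: -42)
T_{211}*u_2*v_1*w_1 = 0*-4*1*-2 = 0  (running total: -42)
T_{212}*u_2*v_1*w_2 = -1*-4*1*-2 = -8  (running total: -50)
T_{221}*u_2*v_2*w_1 = -2*-4*-2*-2 = 32  (running total: -18)
T_{222}*u_2*v_2*w_2 = -3*-4*-2*-2 = 48  (running total: 30)
S = 30

30


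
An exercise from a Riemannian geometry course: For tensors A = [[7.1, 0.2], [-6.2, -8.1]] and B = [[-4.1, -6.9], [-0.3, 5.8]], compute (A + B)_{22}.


Tensor addition is component-wise: (A + B)_{ij} = A_{ij} + B_{ij}.
A_{22} = -8.1
B_{22} = 5.8
(A + B)_{22} = -8.1 + 5.8 = -2.3

-2.3


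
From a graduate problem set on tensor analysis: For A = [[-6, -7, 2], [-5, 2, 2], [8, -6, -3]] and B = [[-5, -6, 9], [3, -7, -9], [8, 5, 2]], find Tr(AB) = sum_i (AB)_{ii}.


Tr(AB) = sum_i (AB)_{ii} where (AB)_{ii} = sum_k A_{ik} B_{ki}.
(AB)_{11} = -6*-5 + -7*3 + 2*8 = 25
(AB)_{22} = -5*-6 + 2*-7 + 2*5 = 26
(AB)_{33} = 8*9 + -6*-9 + -3*2 = 120
Tr(AB) = 25 + 26 + 120 = 171

171


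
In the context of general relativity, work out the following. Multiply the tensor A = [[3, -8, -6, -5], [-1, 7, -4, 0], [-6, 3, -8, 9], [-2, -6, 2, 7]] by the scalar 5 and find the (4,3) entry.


Scalar multiplication: (cA)_{ij} = c * A_{ij}.
c = 5
A_{43} = 2
(cA)_{43} = 5 * 2 = 10

10


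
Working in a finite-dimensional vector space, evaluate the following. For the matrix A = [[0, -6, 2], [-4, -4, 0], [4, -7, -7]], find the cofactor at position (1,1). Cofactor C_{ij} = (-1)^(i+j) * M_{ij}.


To find cofactor C_{11}, delete row 1 and column 1.
The resulting 2x2 submatrix is: [[-4, 0], [-7, -7]]
Minor M_{11} = -4*-7 - 0*-7
  = 28 - 0 = 28
Sign = (-1)^(1+1) = (-1)^2 = 1
Cofactor C_{11} = 1 * 28 = 28

28


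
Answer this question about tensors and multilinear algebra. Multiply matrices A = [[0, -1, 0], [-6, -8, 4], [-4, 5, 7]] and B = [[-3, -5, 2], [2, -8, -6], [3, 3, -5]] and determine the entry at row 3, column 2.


(AB)_{ij} = sum_k A_{ik} B_{kj}.
For i=3, j=2:
A_{31} * B_{12} = -4 * -5 = 20
A_{32} * B_{22} = 5 * -8 = -40
A_{33} * B_{32} = 7 * 3 = 21
Sum = 20 + -40 + 21 = 1

1


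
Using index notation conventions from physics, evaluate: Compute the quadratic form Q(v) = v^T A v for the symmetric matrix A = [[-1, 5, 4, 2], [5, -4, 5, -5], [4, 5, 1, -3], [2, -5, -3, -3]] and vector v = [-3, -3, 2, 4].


First compute Av:
(Av)_1 = -1*-3 + 5*-3 + 4*2 + 2*4 = 4
(Av)_2 = 5*-3 + -4*-3 + 5*2 + -5*4 = -13
(Av)_3 = 4*-3 + 5*-3 + 1*2 + -3*4 = -37
(Av)_4 = 2*-3 + -5*-3 + -3*2 + -3*4 = -9
Av = [4, -13, -37, -9]
Then v^T (Av) = -3*4 + -3*-13 + 2*-37 + 4*-9
= -12 + 39 + -74 + -36 = -83

-83


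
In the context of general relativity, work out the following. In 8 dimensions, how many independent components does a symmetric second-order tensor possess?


A symmetric rank-2 tensor in d dimensions has d(d+1)/2 independent components.
d = 8
d(d+1)/2 = 8 * 9 / 2 = 72 / 2 = 36

36


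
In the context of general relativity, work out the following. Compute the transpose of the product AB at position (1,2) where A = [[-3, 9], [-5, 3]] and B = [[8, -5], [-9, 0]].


(AB)^T_{ij} = (AB)_{ji} = sum_k A_{jk} B_{ki}.
For i=1, j=2 we need (AB)_{21}:
A_{21} * B_{11} = -5 * 8 = -40
A_{22} * B_{21} = 3 * -9 = -27
Sum = -40 + -27 = -67

-67


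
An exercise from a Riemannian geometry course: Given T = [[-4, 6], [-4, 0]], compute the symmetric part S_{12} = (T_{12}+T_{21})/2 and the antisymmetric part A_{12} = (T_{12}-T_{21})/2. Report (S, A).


T_{12} = 6
T_{21} = -4
S_{12} = (6 + -4)/2 = 2/2 = 1
A_{12} = (6 - -4)/2 = 10/2 = 5
Check: S + A = 1 + 5 = 6 = T_{12}.

(1, 5)


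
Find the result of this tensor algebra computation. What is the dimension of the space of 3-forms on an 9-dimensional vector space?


The dimension of the space of p-forms on an n-dimensional space is C(n, p).
n = 9, p = 3
C(9, 3) = 9! / (3! * 6!) = 84

84


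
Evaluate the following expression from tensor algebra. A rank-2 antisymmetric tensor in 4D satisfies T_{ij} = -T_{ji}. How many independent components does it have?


An antisymmetric rank-2 tensor satisfies A_{ij} = -A_{ji}, so diagonal entries are zero.
The independent components are the upper-triangular entries: C(n, 2) = n(n-1)/2.
n = 4
C(4, 2) = 4 * 3 / 2 = 12 / 2 = 6

6


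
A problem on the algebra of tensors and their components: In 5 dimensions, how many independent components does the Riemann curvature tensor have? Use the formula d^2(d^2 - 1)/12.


The Riemann tensor in d dimensions has d^2(d^2 - 1)/12 independent components.
d = 5, so d^2 = 25
d^2 - 1 = 24
d^2(d^2 - 1) = 25 * 24 = 600
Divide by 12: 600 / 12 = 50

50


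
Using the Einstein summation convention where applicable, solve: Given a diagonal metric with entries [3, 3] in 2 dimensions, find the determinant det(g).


For a diagonal metric, the determinant is the product of diagonal entries.
Diagonal entries: 3, 3
det(g) = 3 * 3 = 9

9


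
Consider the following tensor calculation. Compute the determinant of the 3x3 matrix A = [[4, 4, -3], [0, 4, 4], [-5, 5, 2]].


Expanding along the first row, det(A) = a11*M_11 - a12*M_12 + a13*M_13, where M_1j is the (1,j) minor.
Minor M_11 = 4*2 - 4*5 = -12
Minor M_12 = 0*2 - 4*-5 = 20
Minor M_13 = 0*5 - 4*-5 = 20
det = 4*(-12) - 4*(20) + -3*(20)
    = -48 - 80 + -60
    = -188

-188


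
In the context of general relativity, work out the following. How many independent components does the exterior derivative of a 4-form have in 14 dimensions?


The exterior derivative of a p-form is a (p+1)-form.
Its number of independent components is C(n, p+1).
n = 14, p+1 = 5
C(14, 5) = 2002

2002


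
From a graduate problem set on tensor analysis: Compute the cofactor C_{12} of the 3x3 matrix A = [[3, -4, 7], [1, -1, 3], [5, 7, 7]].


To find cofactor C_{12}, delete row 1 and column 2.
The resulting 2x2 submatrix is: [[1, 3], [5, 7]]
Minor M_{12} = 1*7 - 3*5
  = 7 - 15 = -8
Sign = (-1)^(1+2) = (-1)^3 = -1
Cofactor C_{12} = -1 * -8 = 8

8


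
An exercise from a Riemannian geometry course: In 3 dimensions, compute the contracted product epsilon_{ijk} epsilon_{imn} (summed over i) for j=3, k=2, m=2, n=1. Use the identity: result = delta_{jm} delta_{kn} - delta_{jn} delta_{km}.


Using the identity: epsilon_{ijk} epsilon_{imn} = delta_{jm} delta_{kn} - delta_{jn} delta_{km}.
delta_{32} = 0
delta_{21} = 0
delta_{31} = 0
delta_{22} = 1
Result = 0 * 0 - 0 * 1 = 0 - 0 = 0

0


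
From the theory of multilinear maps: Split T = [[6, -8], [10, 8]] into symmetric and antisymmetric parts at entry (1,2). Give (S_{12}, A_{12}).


T_{12} = -8
T_{21} = 10
S_{12} = (-8 + 10)/2 = 2/2 = 1
A_{12} = (-8 - 10)/2 = -18/2 = -9
Check: S + A = 1 + -9 = -8 = T_{12}.

(1, -9)


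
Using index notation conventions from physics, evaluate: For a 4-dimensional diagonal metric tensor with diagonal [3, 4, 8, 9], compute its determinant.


For a diagonal metric, the determinant is the product of diagonal entries.
Diagonal entries: 3, 4, 8, 9
det(g) = 3 * 4 * 8 * 9 = 864

864


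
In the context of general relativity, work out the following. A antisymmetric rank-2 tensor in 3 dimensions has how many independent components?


A antisymmetric rank-2 tensor in d dimensions has d(d-1)/2 independent components.
d = 3
d(d-1)/2 = 3 * 2 / 2 = 6 / 2 = 3

3


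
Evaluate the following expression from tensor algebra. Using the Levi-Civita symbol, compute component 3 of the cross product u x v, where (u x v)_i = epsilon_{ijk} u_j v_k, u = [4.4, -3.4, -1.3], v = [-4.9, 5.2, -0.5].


(u x v)_3 = sum_{j,k} epsilon_{3jk} u_j v_k. Only permutations of (1,2,3) contribute; the two non-zero terms are:
eps_{312} u_1 v_2 = 1 * 4.4 * 5.2 = 22.88
eps_{321} u_2 v_1 = -1 * -3.4 * -4.9 = -16.66
(u x v)_3 = 6.22

6.22


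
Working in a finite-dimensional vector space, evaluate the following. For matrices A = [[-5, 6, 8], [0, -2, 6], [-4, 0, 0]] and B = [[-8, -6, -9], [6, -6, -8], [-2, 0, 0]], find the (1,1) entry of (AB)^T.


(AB)^T_{ij} = (AB)_{ji} = sum_k A_{jk} B_{ki}.
For i=1, j=1 we need (AB)_{11}:
A_{11} * B_{11} = -5 * -8 = 40
A_{12} * B_{21} = 6 * 6 = 36
A_{13} * B_{31} = 8 * -2 = -16
Sum = 40 + 36 + -16 = 60

60


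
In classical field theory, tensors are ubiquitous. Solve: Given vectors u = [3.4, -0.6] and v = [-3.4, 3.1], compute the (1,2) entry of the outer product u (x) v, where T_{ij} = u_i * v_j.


The outer product entry T_{ij} = u_i * v_j.
We need i=1, j=2.
u_1 = 3.4, v_2 = 3.1
T_{1,2} = 3.4 * 3.1 = 10.54

10.54


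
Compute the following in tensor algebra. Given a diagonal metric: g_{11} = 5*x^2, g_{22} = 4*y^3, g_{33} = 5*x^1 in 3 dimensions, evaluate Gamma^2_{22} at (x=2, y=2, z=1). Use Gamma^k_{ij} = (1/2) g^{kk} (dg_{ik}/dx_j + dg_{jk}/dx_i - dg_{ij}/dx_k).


For a diagonal metric, Gamma^k_{ij} = (1/2) g^{kk} (dg_{ik}/dx_j + dg_{jk}/dx_i - dg_{ij}/dx_k).
The metric is diagonal, so g_{ab} = 0 for a != b.
At the given point: g_{11} = 20, g_{22} = 32, g_{33} = 10
g^{22} = 1/32
dg_{22}/dx_2 = dg_{22}/dx_2 = 48
dg_{22}/dx_2 = dg_{22}/dx_2 = 48
dg_{22}/dx_2 = dg_{22}/dx_2 = 48
Numerator = 48 + 48 - 48 = 48
Gamma^2_{22} = 48 / (2 * 32) = 3/4

3/4


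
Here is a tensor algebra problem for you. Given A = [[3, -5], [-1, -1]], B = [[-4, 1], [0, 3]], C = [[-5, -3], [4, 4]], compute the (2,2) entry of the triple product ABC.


(ABC)_{22} = sum_m (AB)_{2m} C_{m2}. First compute row 2 of AB.
(AB)_{21} = -1*-4 + -1*0 = 4
(AB)_{22} = -1*1 + -1*3 = -4
Now contract with column 2 of C:
(AB)_{21} * C_{12} = 4 * -3 = -12
(AB)_{22} * C_{22} = -4 * 4 = -16
(ABC)_{22} = -12 + -16 = -28

-28


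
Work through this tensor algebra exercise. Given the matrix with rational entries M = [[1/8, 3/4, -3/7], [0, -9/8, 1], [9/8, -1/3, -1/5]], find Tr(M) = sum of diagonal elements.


The trace is the sum of diagonal entries.
Diagonal: M[1,1] = 1/8, M[2,2] = -9/8, M[3,3] = -1/5
Tr(M) = 1/8 + -9/8 + -1/5
Computing step by step:
After adding M[1,1]: 1/8
After adding M[2,2]: -1
After adding M[3,3]: -6/5
Tr(M) = -6/5

-6/5


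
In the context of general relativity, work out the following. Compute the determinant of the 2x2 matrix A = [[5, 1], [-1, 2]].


For a 2x2 matrix [[a, b], [c, d]], det = a*d - b*c.
a = 5, b = 1, c = -1, d = 2
a*d = 5 * 2 = 10
b*c = 1 * -1 = -1
det = 10 - -1 = 11

11


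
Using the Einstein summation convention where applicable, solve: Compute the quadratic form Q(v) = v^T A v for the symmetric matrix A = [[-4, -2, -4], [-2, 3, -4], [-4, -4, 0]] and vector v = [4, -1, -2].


First compute Av:
(Av)_1 = -4*4 + -2*-1 + -4*-2 = -6
(Av)_2 = -2*4 + 3*-1 + -4*-2 = -3
(Av)_3 = -4*4 + -4*-1 + 0*-2 = -12
Av = [-6, -3, -12]
Then v^T (Av) = 4*-6 + -1*-3 + -2*-12
= -24 + 3 + 24 = 3

3


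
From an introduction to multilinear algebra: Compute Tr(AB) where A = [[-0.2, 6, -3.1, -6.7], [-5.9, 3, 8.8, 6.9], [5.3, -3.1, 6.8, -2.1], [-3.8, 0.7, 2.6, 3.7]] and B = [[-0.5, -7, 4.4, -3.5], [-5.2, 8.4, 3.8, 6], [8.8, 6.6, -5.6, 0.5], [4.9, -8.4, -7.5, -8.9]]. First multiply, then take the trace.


Tr(AB) = sum_i (AB)_{ii} where (AB)_{ii} = sum_k A_{ik} B_{ki}.
(AB)_{11} = -0.2*-0.5 + 6*-5.2 + -3.1*8.8 + -6.7*4.9 = -91.21
(AB)_{22} = -5.9*-7 + 3*8.4 + 8.8*6.6 + 6.9*-8.4 = 66.62
(AB)_{33} = 5.3*4.4 + -3.1*3.8 + 6.8*-5.6 + -2.1*-7.5 = -10.79
(AB)_{44} = -3.8*-3.5 + 0.7*6 + 2.6*0.5 + 3.7*-8.9 = -14.13
Tr(AB) = -91.21 + 66.62 + -10.79 + -14.13 = -49.51

-49.51


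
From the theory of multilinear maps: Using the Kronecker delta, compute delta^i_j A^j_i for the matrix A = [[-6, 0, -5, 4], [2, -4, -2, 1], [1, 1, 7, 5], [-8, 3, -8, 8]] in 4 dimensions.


The contraction (trace) of a rank-2 tensor is the sum of its diagonal elements.
Diagonal entries: A[1,1] = -6, A[2,2] = -4, A[3,3] = 7, A[4,4] = 8
Tr(A) = -6 + -4 + 7 + 8 = 5

5


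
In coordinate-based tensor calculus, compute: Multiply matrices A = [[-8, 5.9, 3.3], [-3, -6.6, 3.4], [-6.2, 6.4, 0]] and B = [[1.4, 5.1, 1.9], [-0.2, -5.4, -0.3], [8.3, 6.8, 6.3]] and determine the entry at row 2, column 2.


(AB)_{ij} = sum_k A_{ik} B_{kj}.
For i=2, j=2:
A_{21} * B_{12} = -3 * 5.1 = -15.3
A_{22} * B_{22} = -6.6 * -5.4 = 35.64
A_{23} * B_{32} = 3.4 * 6.8 = 23.12
Sum = -15.3 + 35.64 + 23.12 = 43.46

43.46


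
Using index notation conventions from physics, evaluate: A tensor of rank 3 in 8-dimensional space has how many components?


The number of components of a rank-r tensor in d dimensions is d^r.
Here d = 8 and r = 3.
8^3 = 512

512


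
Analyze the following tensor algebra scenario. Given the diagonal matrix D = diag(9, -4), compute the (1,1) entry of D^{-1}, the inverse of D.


For a diagonal matrix, the inverse has entries (D^{-1})_{ii} = 1/d_{ii}.
The diagonal entries are: d_{11} = 9, d_{22} = -4
We need (D^{-1})_{11} = 1/d_{11} = 1/9 = 1/9

1/9


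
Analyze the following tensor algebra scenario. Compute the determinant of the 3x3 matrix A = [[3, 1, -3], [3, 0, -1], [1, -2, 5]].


Expanding along the first row, det(A) = a11*M_11 - a12*M_12 + a13*M_13, where M_1j is the (1,j) minor.
Minor M_11 = 0*5 - -1*-2 = -2
Minor M_12 = 3*5 - -1*1 = 16
Minor M_13 = 3*-2 - 0*1 = -6
det = 3*(-2) - 1*(16) + -3*(-6)
    = -6 - 16 + 18
    = -4

-4


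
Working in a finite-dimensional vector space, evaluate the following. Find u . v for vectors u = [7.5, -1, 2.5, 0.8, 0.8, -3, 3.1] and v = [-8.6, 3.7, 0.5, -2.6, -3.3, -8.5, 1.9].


The inner product u . v = sum of u_i * v_i.
Term-by-term: 7.5 * -8.6, -1 * 3.7, 2.5 * 0.5, 0.8 * -2.6, 0.8 * -3.3, -3 * -8.5, 3.1 * 1.9
Products: -64.5, -3.7, 1.25, -2.08, -2.64, 25.5, 5.89
Sum = -64.5 + -3.7 + 1.25 + -2.08 + -2.64 + 25.5 + 5.89 = -40.28

-40.28


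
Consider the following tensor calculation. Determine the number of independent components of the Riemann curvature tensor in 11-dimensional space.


The Riemann tensor in d dimensions has d^2(d^2 - 1)/12 independent components.
d = 11, so d^2 = 121
d^2 - 1 = 120
d^2(d^2 - 1) = 121 * 120 = 14520
Divide by 12: 14520 / 12 = 1210

1210


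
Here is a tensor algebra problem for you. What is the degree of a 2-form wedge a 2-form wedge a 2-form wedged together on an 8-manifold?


The degree of a wedge product is the sum of the degrees of the individual forms.
Degrees: 2, 2, 2
Total degree = 2 + 2 + 2 = 6

6


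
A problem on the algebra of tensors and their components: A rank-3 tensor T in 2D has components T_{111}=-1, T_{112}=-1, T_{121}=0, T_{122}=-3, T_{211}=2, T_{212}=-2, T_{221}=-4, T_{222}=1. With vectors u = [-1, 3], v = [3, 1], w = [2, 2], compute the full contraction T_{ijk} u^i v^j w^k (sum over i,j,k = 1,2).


S = sum over i,j,k of T_{ijk} u_i v_j w_k. Expanding all 8 terms:
T_{111}*u_1*v_1*w_1 = -1*-1*3*2 = 6  (running total: 6)
T_{112}*u_1*v_1*w_2 = -1*-1*3*2 = 6  (running total: 12)
T_{121}*u_1*v_2*w_1 = 0*-1*1*2 = 0  (running total: 12)
T_{122}*u_1*v_2*w_2 = -3*-1*1*2 = 6  (running total: 18)
T_{211}*u_2*v_1*w_1 = 2*3*3*2 = 36  (running total: 54)
T_{212}*u_2*v_1*w_2 = -2*3*3*2 = -36  (running total: 18)
T_{221}*u_2*v_2*w_1 = -4*3*1*2 = -24  (running total: -6)
T_{222}*u_2*v_2*w_2 = 1*3*1*2 = 6  (running total: 0)
S = 0

0


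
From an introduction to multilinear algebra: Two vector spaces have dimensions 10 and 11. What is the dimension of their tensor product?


The dimension of a tensor product is the product of dimensions.
dim(V) = 10, dim(W) = 11
dim(V (x) W) = 10 * 11 = 110

110


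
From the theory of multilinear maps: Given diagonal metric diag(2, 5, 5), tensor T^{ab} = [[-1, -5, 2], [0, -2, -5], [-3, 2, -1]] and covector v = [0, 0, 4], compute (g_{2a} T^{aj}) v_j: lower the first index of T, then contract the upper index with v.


Step 1: lower the first index. For a diagonal metric, g_{ia} T^{aj} = g_{ii} T^{ij} (no sum on i).
g_{22} = 5
S_2{}^1 = 5 * T^{21} = 5 * 0 = 0
S_2{}^2 = 5 * T^{22} = 5 * -2 = -10
S_2{}^3 = 5 * T^{23} = 5 * -5 = -25
Step 2: contract S_2{}^j with v_j.
S_2{}^1 * v_1 = 0 * 0 = 0
S_2{}^2 * v_2 = -10 * 0 = 0
S_2{}^3 * v_3 = -25 * 4 = -100
Result = 0 + 0 + -100 = -100

-100


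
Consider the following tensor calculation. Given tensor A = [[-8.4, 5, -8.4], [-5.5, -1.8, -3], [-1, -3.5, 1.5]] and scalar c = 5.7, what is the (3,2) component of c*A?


Scalar multiplication: (cA)_{ij} = c * A_{ij}.
c = 5.7
A_{32} = -3.5
(cA)_{32} = 5.7 * -3.5 = -19.95

-19.95


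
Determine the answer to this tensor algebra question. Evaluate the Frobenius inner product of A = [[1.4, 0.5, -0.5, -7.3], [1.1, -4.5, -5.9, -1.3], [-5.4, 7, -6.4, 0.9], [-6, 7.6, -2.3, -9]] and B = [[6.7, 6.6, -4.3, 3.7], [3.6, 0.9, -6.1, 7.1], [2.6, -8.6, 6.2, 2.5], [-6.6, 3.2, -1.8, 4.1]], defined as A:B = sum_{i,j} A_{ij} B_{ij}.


A:B = sum over all i,j of A_{ij} * B_{ij}.
Row 1: 1.4*6.7=9.38, 0.5*6.6=3.3, -0.5*-4.3=2.15, -7.3*3.7=-27.01 => row sum = -12.18
Row 2: 1.1*3.6=3.96, -4.5*0.9=-4.05, -5.9*-6.1=35.99, -1.3*7.1=-9.23 => row sum = 26.67
Row 3: -5.4*2.6=-14.04, 7*-8.6=-60.2, -6.4*6.2=-39.68, 0.9*2.5=2.25 => row sum = -111.67
Row 4: -6*-6.6=39.6, 7.6*3.2=24.32, -2.3*-1.8=4.14, -9*4.1=-36.9 => row sum = 31.16
Total = -12.18 + 26.67 + -111.67 + 31.16 = -66.02

-66.02


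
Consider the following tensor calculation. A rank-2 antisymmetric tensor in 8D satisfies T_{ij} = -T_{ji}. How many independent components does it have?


An antisymmetric rank-2 tensor satisfies A_{ij} = -A_{ji}, so diagonal entries are zero.
The independent components are the upper-triangular entries: C(n, 2) = n(n-1)/2.
n = 8
C(8, 2) = 8 * 7 / 2 = 56 / 2 = 28

28


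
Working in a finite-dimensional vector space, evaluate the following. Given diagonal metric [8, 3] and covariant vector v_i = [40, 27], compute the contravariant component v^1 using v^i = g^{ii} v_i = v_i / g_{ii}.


To raise an index with a diagonal metric: v^i = v_i / g_{ii}.
For index 1: v_1 = 40, g_{11} = 8
v^1 = 40 / 8 = 5

5


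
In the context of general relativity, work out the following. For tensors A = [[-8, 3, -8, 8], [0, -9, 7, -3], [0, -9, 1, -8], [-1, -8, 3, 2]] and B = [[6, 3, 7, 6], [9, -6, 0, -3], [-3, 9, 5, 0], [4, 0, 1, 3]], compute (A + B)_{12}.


Tensor addition is component-wise: (A + B)_{ij} = A_{ij} + B_{ij}.
A_{12} = 3
B_{12} = 3
(A + B)_{12} = 3 + 3 = 6

6


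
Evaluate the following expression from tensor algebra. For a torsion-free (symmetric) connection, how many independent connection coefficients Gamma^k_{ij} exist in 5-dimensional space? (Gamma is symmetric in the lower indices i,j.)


Christoffel symbols Gamma^k_{ij} are symmetric in i,j, so there are d * d(d+1)/2 independent symbols.
d = 5
d(d+1)/2 = 5 * 6 / 2 = 15
Total = 5 * 15 = 75

75


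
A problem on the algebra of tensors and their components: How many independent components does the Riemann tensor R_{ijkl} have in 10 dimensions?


The Riemann tensor in d dimensions has d^2(d^2 - 1)/12 independent components.
d = 10, so d^2 = 100
d^2 - 1 = 99
d^2(d^2 - 1) = 100 * 99 = 9900
Divide by 12: 9900 / 12 = 825

825


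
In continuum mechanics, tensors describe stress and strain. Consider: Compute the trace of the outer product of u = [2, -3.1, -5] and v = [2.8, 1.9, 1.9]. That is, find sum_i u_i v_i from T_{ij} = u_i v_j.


The outer product gives T_{ij} = u_i v_j.
The trace (contraction) is Tr(T) = sum_i T_{ii} = sum_i u_i v_i.
Diagonal entries:
T_{11} = u_1 * v_1 = 2 * 2.8 = 5.6
T_{22} = u_2 * v_2 = -3.1 * 1.9 = -5.89
T_{33} = u_3 * v_3 = -5 * 1.9 = -9.5
Tr(T) = 5.6 + -5.89 + -9.5 = -9.79

-9.79


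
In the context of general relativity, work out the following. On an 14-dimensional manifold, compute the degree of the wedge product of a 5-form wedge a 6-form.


The degree of a wedge product is the sum of the degrees of the individual forms.
Degrees: 5, 6
Total degree = 5 + 6 = 11

11


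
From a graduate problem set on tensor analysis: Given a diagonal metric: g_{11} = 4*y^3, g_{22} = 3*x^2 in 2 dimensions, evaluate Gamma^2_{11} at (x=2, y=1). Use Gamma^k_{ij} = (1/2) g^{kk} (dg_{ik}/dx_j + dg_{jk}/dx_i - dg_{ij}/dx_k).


For a diagonal metric, Gamma^k_{ij} = (1/2) g^{kk} (dg_{ik}/dx_j + dg_{jk}/dx_i - dg_{ij}/dx_k).
The metric is diagonal, so g_{ab} = 0 for a != b.
At the given point: g_{11} = 4, g_{22} = 12
g^{22} = 1/12
dg_{12}/dx_1 = 0 (off-diagonal)
dg_{12}/dx_1 = 0 (off-diagonal)
dg_{11}/dx_2 = dg_{11}/dx_2 = 12
Numerator = 0 + 0 - 12 = -12
Gamma^2_{11} = -12 / (2 * 12) = -1/2

-1/2


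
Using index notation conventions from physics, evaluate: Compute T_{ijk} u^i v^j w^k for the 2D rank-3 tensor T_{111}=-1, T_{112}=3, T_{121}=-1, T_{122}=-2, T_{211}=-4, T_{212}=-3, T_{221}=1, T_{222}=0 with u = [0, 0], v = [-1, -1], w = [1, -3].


S = sum over i,j,k of T_{ijk} u_i v_j w_k. Expanding all 8 terms:
T_{111}*u_1*v_1*w_1 = -1*0*-1*1 = 0  (running total: 0)
T_{112}*u_1*v_1*w_2 = 3*0*-1*-3 = 0  (running total: 0)
T_{121}*u_1*v_2*w_1 = -1*0*-1*1 = 0  (running total: 0)
T_{122}*u_1*v_2*w_2 = -2*0*-1*-3 = 0  (running total: 0)
T_{211}*u_2*v_1*w_1 = -4*0*-1*1 = 0  (running total: 0)
T_{212}*u_2*v_1*w_2 = -3*0*-1*-3 = 0  (running total: 0)
T_{221}*u_2*v_2*w_1 = 1*0*-1*1 = 0  (running total: 0)
T_{222}*u_2*v_2*w_2 = 0*0*-1*-3 = 0  (running total: 0)
S = 0

0


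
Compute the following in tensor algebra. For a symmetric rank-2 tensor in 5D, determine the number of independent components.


A symmetric rank-2 tensor in d dimensions has d(d+1)/2 independent components.
d = 5
d(d+1)/2 = 5 * 6 / 2 = 30 / 2 = 15

15


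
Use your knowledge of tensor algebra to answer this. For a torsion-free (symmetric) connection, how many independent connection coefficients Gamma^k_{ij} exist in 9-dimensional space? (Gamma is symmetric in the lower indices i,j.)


Christoffel symbols Gamma^k_{ij} are symmetric in i,j, so there are d * d(d+1)/2 independent symbols.
d = 9
d(d+1)/2 = 9 * 10 / 2 = 45
Total = 9 * 45 = 405

405


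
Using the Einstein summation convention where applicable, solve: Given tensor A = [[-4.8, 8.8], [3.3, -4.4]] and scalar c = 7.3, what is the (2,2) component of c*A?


Scalar multiplication: (cA)_{ij} = c * A_{ij}.
c = 7.3
A_{22} = -4.4
(cA)_{22} = 7.3 * -4.4 = -32.12

-32.12
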